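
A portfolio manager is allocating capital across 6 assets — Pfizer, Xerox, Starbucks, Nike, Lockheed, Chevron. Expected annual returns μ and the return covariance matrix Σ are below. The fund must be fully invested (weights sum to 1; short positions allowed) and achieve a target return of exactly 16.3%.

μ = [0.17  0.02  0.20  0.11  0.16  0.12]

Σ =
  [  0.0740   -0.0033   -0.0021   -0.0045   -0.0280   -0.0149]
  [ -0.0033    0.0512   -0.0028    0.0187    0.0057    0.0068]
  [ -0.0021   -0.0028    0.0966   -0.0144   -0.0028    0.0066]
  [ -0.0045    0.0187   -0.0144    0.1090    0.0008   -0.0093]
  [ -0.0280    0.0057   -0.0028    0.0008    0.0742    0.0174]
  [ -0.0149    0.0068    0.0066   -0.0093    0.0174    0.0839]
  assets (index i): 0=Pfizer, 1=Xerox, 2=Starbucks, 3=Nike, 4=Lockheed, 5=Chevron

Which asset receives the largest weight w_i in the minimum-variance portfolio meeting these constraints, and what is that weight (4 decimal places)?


x=Σ⁻¹μ = [4.0458  -0.4020  2.3941  1.6610  3.4433  1.4630]
y=Σ⁻¹𝟙 = [24.7567  14.4313  12.6244  10.2058  19.4382  11.2528]
a=μᵀx=2.067767  b=𝟙ᵀx=12.605239  c=𝟙ᵀy=92.709208  D=ac−b²=32.809027
λ₁=(c·0.163−b)/D = (92.709208·0.163−12.605239)/32.809027 = 0.076392
λ₂=(a−b·0.163)/D = (2.067767−12.605239·0.163)/32.809027 = 0.000400
w* = 0.076392·x + 0.000400·y:
  w_0 = 0.076392·4.0458 + 0.000400·24.7567 = 0.3190  (Pfizer)
  w_1 = 0.076392·-0.4020 + 0.000400·14.4313 = -0.0249  (Xerox)
  w_2 = 0.076392·2.3941 + 0.000400·12.6244 = 0.1879  (Starbucks)
  w_3 = 0.076392·1.6610 + 0.000400·10.2058 = 0.1310  (Nike)
  w_4 = 0.076392·3.4433 + 0.000400·19.4382 = 0.2708  (Lockheed)
  w_5 = 0.076392·1.4630 + 0.000400·11.2528 = 0.1163  (Chevron)
Σw_i=1.0000  μᵀw=0.1630
σ²=wᵀΣw=λ₁·μ_p+λ₂ = 0.076392·0.163 + 0.000400 = 0.012852 ≈ 0.0129

Pfizer (0.3190)


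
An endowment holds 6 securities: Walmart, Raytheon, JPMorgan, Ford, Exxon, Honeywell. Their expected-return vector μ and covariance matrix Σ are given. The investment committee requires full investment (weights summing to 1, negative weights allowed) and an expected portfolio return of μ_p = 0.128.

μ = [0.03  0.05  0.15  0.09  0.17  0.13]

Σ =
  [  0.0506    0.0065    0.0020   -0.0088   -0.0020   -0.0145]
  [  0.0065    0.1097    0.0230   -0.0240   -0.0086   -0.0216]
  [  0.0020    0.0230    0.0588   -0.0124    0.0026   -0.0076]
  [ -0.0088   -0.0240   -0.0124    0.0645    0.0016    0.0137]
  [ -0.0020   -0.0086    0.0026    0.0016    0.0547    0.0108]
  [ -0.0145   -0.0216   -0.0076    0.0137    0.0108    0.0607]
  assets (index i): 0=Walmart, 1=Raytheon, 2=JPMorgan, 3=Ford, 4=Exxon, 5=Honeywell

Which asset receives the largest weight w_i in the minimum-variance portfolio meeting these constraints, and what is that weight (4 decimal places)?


u=Σ⁻¹μ = [1.4499  0.8607  2.7361  1.8988  2.6696  2.2333]
v=Σ⁻¹𝟙 = [28.2977  14.4720  17.4476  22.9123  15.6265  22.6170]
a=μᵀu=1.412013  b=𝟙ᵀu=11.848490  c=𝟙ᵀv=121.373086  D=ac−b²=30.993612
λ₁=(c·0.128−b)/D = (121.373086·0.128−11.848490)/30.993612 = 0.118969
λ₂=(a−b·0.128)/D = (1.412013−11.848490·0.128)/30.993612 = -0.003375
w* = 0.118969·u + -0.003375·v:
  w_0 = 0.118969·1.4499 + -0.003375·28.2977 = 0.0770  (Walmart)
  w_1 = 0.118969·0.8607 + -0.003375·14.4720 = 0.0536  (Raytheon)
  w_2 = 0.118969·2.7361 + -0.003375·17.4476 = 0.2666  (JPMorgan)
  w_3 = 0.118969·1.8988 + -0.003375·22.9123 = 0.1486  (Ford)
  w_4 = 0.118969·2.6696 + -0.003375·15.6265 = 0.2649  (Exxon)
  w_5 = 0.118969·2.2333 + -0.003375·22.6170 = 0.1894  (Honeywell)
Σw_i=1.0000  μᵀw=0.1280
σ²=wᵀΣw=λ₁·μ_p+λ₂ = 0.118969·0.128 + -0.003375 = 0.011853 ≈ 0.0119

JPMorgan (0.2666)


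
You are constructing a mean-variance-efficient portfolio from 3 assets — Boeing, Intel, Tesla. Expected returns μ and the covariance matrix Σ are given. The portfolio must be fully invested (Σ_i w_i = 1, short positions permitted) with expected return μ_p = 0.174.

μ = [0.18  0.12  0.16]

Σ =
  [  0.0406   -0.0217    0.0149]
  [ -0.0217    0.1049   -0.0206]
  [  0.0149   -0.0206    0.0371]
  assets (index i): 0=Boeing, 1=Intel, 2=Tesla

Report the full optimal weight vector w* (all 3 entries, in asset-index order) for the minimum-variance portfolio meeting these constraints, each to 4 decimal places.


0.7883  0.0441  0.1676

g=Σ⁻¹μ = [4.4587  2.8751  4.1183]
h=Σ⁻¹𝟙 = [25.1418  20.2524  28.1021]
a=μᵀg=1.806517  b=𝟙ᵀg=11.452147  c=𝟙ᵀh=73.496303  D=ac−b²=1.620611
λ₁=(c·0.174−b)/D = (73.496303·0.174−11.452147)/1.620611 = 0.824510
λ₂=(a−b·0.174)/D = (1.806517−11.452147·0.174)/1.620611 = -0.114868
w* = 0.824510·g + -0.114868·h:
  w_0 = 0.824510·4.4587 + -0.114868·25.1418 = 0.7883  (Boeing)
  w_1 = 0.824510·2.8751 + -0.114868·20.2524 = 0.0441  (Intel)
  w_2 = 0.824510·4.1183 + -0.114868·28.1021 = 0.1676  (Tesla)
Σw_i=1.0000  μᵀw=0.1740
σ²=wᵀΣw=λ₁·μ_p+λ₂ = 0.824510·0.174 + -0.114868 = 0.028596 ≈ 0.0286


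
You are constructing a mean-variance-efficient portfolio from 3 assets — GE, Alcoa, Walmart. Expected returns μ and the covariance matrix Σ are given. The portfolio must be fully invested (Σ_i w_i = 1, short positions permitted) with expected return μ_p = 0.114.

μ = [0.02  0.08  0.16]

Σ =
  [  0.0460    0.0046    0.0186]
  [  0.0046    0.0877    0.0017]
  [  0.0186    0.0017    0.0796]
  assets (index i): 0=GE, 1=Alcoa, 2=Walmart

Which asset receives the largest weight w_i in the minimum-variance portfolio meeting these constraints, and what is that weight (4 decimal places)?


x=Σ⁻¹μ = [-0.5080  0.8980  2.1096]
y=Σ⁻¹𝟙 = [17.3552  10.3316  8.2868]
a=μᵀx=0.399209  b=𝟙ᵀx=2.499518  c=𝟙ᵀy=35.973590  D=ac−b²=8.113388
λ₁=(c·0.114−b)/D = (35.973590·0.114−2.499518)/8.113388 = 0.197386
λ₂=(a−b·0.114)/D = (0.399209−2.499518·0.114)/8.113388 = 0.014083
w* = 0.197386·x + 0.014083·y:
  w_0 = 0.197386·-0.5080 + 0.014083·17.3552 = 0.1441  (GE)
  w_1 = 0.197386·0.8980 + 0.014083·10.3316 = 0.3227  (Alcoa)
  w_2 = 0.197386·2.1096 + 0.014083·8.2868 = 0.5331  (Walmart)
Σw_i=1.0000  μᵀw=0.1140
σ²=wᵀΣw=λ₁·μ_p+λ₂ = 0.197386·0.114 + 0.014083 = 0.036585 ≈ 0.0366

Walmart (0.5331)


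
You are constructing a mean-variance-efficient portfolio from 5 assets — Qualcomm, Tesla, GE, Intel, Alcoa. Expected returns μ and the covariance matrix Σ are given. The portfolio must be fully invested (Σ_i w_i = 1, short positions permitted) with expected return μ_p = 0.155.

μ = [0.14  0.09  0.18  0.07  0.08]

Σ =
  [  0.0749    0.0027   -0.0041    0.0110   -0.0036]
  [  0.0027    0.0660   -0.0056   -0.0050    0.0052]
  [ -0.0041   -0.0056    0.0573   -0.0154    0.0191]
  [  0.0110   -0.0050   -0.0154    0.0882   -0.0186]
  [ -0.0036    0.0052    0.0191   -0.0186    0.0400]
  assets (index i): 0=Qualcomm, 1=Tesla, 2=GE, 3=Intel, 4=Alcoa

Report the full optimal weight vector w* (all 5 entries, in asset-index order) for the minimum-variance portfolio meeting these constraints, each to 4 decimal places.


0.2610  0.1681  0.5856  0.0904  -0.1052

p=Σ⁻¹μ = [1.8327  1.6216  3.5050  1.4725  0.9652]
q=Σ⁻¹𝟙 = [12.1280  15.5296  16.6010  18.8584  24.9149]
a=μᵀp=1.213714  b=𝟙ᵀp=9.397036  c=𝟙ᵀq=88.031842  D=ac−b²=18.541189
λ₁=(c·0.155−b)/D = (88.031842·0.155−9.397036)/18.541189 = 0.229106
λ₂=(a−b·0.155)/D = (1.213714−9.397036·0.155)/18.541189 = -0.013097
w* = 0.229106·p + -0.013097·q:
  w_0 = 0.229106·1.8327 + -0.013097·12.1280 = 0.2610  (Qualcomm)
  w_1 = 0.229106·1.6216 + -0.013097·15.5296 = 0.1681  (Tesla)
  w_2 = 0.229106·3.5050 + -0.013097·16.6010 = 0.5856  (GE)
  w_3 = 0.229106·1.4725 + -0.013097·18.8584 = 0.0904  (Intel)
  w_4 = 0.229106·0.9652 + -0.013097·24.9149 = -0.1052  (Alcoa)
Σw_i=1.0000  μᵀw=0.1550
σ²=wᵀΣw=λ₁·μ_p+λ₂ = 0.229106·0.155 + -0.013097 = 0.022415 ≈ 0.0224


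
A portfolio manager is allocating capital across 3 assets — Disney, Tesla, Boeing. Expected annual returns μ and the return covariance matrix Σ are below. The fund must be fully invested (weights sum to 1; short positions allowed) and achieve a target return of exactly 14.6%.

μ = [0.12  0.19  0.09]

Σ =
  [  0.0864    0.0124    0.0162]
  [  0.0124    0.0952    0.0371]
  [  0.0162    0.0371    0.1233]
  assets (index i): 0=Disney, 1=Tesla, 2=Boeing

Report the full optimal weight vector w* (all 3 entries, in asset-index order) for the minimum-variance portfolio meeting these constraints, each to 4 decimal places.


0.4213  0.4336  0.1451

p=Σ⁻¹μ = [1.1195  1.8384  0.0297]
q=Σ⁻¹𝟙 = [9.6415  7.4557  4.6002]
a=μᵀp=0.486308  b=𝟙ᵀp=2.987573  c=𝟙ᵀq=21.697354  D=ac−b²=1.626000
λ₁=(c·0.146−b)/D = (21.697354·0.146−2.987573)/1.626000 = 0.110849
λ₂=(a−b·0.146)/D = (0.486308−2.987573·0.146)/1.626000 = 0.030825
w* = 0.110849·p + 0.030825·q:
  w_0 = 0.110849·1.1195 + 0.030825·9.6415 = 0.4213  (Disney)
  w_1 = 0.110849·1.8384 + 0.030825·7.4557 = 0.4336  (Tesla)
  w_2 = 0.110849·0.0297 + 0.030825·4.6002 = 0.1451  (Boeing)
Σw_i=1.0000  μᵀw=0.1460
σ²=wᵀΣw=λ₁·μ_p+λ₂ = 0.110849·0.146 + 0.030825 = 0.047009 ≈ 0.0470


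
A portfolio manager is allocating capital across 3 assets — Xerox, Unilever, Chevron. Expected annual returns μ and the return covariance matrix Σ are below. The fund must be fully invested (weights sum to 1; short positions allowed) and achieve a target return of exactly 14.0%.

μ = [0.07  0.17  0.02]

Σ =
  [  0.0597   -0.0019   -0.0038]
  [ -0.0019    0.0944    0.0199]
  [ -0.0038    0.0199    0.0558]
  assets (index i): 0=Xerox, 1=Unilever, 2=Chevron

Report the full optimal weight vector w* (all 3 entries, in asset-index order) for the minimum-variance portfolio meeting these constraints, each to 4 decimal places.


0.4251  0.6583  -0.0834

x=Σ⁻¹μ = [1.2177  1.8731  -0.2267]
y=Σ⁻¹𝟙 = [18.0376  7.4819  16.4812]
a=μᵀx=0.399140  b=𝟙ᵀx=2.864186  c=𝟙ᵀy=42.000756  D=ac−b²=8.560641
λ₁=(c·0.140−b)/D = (42.000756·0.140−2.864186)/8.560641 = 0.352301
λ₂=(a−b·0.140)/D = (0.399140−2.864186·0.140)/8.560641 = -0.000216
w* = 0.352301·x + -0.000216·y:
  w_0 = 0.352301·1.2177 + -0.000216·18.0376 = 0.4251  (Xerox)
  w_1 = 0.352301·1.8731 + -0.000216·7.4819 = 0.6583  (Unilever)
  w_2 = 0.352301·-0.2267 + -0.000216·16.4812 = -0.0834  (Chevron)
Σw_i=1.0000  μᵀw=0.1400
σ²=wᵀΣw=λ₁·μ_p+λ₂ = 0.352301·0.140 + -0.000216 = 0.049107 ≈ 0.0491


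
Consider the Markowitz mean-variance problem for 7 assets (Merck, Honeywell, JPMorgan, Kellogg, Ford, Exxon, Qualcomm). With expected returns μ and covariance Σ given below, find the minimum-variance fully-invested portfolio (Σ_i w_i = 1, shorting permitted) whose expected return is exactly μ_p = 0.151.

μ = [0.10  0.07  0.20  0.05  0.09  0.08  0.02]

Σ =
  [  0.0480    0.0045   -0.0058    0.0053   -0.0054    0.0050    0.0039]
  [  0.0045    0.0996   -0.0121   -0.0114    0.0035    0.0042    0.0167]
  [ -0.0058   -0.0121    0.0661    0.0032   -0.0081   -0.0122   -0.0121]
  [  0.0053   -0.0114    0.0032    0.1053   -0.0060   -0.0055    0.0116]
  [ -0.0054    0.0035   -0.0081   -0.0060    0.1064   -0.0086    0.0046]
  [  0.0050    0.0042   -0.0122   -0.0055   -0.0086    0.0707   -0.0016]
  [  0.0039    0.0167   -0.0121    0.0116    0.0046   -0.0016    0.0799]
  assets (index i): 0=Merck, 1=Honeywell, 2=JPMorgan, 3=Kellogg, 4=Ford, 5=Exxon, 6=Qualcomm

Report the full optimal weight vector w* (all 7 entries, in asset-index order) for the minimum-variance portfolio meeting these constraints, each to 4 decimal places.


0.2370  0.0691  0.5139  -0.0210  0.1203  0.1382  -0.0575

g=Σ⁻¹μ = [2.3568  0.9338  3.9637  0.4632  1.3902  1.8082  0.4293]
h=Σ⁻¹𝟙 = [20.5646  10.0661  25.6469  9.2781  13.6362  19.1593  11.5435]
a=μᵀg=1.395310  b=𝟙ᵀg=11.345236  c=𝟙ᵀh=109.894624  D=ac−b²=24.622685
λ₁=(c·0.151−b)/D = (109.894624·0.151−11.345236)/24.622685 = 0.213171
λ₂=(a−b·0.151)/D = (1.395310−11.345236·0.151)/24.622685 = -0.012908
w* = 0.213171·g + -0.012908·h:
  w_0 = 0.213171·2.3568 + -0.012908·20.5646 = 0.2370  (Merck)
  w_1 = 0.213171·0.9338 + -0.012908·10.0661 = 0.0691  (Honeywell)
  w_2 = 0.213171·3.9637 + -0.012908·25.6469 = 0.5139  (JPMorgan)
  w_3 = 0.213171·0.4632 + -0.012908·9.2781 = -0.0210  (Kellogg)
  w_4 = 0.213171·1.3902 + -0.012908·13.6362 = 0.1203  (Ford)
  w_5 = 0.213171·1.8082 + -0.012908·19.1593 = 0.1382  (Exxon)
  w_6 = 0.213171·0.4293 + -0.012908·11.5435 = -0.0575  (Qualcomm)
Σw_i=1.0000  μᵀw=0.1510
σ²=wᵀΣw=λ₁·μ_p+λ₂ = 0.213171·0.151 + -0.012908 = 0.019281 ≈ 0.0193


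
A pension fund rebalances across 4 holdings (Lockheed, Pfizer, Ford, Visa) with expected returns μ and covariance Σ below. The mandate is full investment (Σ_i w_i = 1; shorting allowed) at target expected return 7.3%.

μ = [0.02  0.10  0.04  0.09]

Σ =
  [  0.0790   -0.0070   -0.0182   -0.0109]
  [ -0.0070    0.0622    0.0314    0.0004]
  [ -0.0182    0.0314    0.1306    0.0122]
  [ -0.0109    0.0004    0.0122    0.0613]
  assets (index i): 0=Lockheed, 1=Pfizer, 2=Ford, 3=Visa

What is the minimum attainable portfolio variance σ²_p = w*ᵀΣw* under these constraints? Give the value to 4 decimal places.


u=Σ⁻¹μ = [0.5869  1.7561  -0.1834  1.5976]
v=Σ⁻¹𝟙 = [17.6530  15.6005  4.6450  18.4259]
a=μᵀu=0.323794  b=𝟙ᵀu=3.757236  c=𝟙ᵀv=56.324304  D=ac−b²=4.120673
λ₁=(c·0.073−b)/D = (56.324304·0.073−3.757236)/4.120673 = 0.086015
λ₂=(a−b·0.073)/D = (0.323794−3.757236·0.073)/4.120673 = 0.012017
w* = 0.086015·u + 0.012017·v:
  w_0 = 0.086015·0.5869 + 0.012017·17.6530 = 0.2626  (Lockheed)
  w_1 = 0.086015·1.7561 + 0.012017·15.6005 = 0.3385  (Pfizer)
  w_2 = 0.086015·-0.1834 + 0.012017·4.6450 = 0.0400  (Ford)
  w_3 = 0.086015·1.5976 + 0.012017·18.4259 = 0.3588  (Visa)
Σw_i=1.0000  μᵀw=0.0730
σ²=wᵀΣw=λ₁·μ_p+λ₂ = 0.086015·0.073 + 0.012017 = 0.018296 ≈ 0.0183

0.0183


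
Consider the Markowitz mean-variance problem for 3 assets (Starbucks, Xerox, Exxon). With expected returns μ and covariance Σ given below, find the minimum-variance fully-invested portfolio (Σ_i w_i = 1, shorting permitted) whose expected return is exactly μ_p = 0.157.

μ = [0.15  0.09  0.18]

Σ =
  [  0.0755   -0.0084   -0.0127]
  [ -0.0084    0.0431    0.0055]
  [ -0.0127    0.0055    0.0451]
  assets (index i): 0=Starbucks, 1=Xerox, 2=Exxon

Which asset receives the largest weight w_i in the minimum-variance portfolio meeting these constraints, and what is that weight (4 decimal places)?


g=Σ⁻¹μ = [2.9890  2.0865  4.5784]
h=Σ⁻¹𝟙 = [20.0993  23.9399  24.9133]
a=μᵀg=1.460246  b=𝟙ᵀg=9.653882  c=𝟙ᵀh=68.952514  D=ac−b²=7.490182
λ₁=(c·0.157−b)/D = (68.952514·0.157−9.653882)/7.490182 = 0.156427
λ₂=(a−b·0.157)/D = (1.460246−9.653882·0.157)/7.490182 = -0.007398
w* = 0.156427·g + -0.007398·h:
  w_0 = 0.156427·2.9890 + -0.007398·20.0993 = 0.3189  (Starbucks)
  w_1 = 0.156427·2.0865 + -0.007398·23.9399 = 0.1493  (Xerox)
  w_2 = 0.156427·4.5784 + -0.007398·24.9133 = 0.5319  (Exxon)
Σw_i=1.0000  μᵀw=0.1570
σ²=wᵀΣw=λ₁·μ_p+λ₂ = 0.156427·0.157 + -0.007398 = 0.017161 ≈ 0.0172

Exxon (0.5319)


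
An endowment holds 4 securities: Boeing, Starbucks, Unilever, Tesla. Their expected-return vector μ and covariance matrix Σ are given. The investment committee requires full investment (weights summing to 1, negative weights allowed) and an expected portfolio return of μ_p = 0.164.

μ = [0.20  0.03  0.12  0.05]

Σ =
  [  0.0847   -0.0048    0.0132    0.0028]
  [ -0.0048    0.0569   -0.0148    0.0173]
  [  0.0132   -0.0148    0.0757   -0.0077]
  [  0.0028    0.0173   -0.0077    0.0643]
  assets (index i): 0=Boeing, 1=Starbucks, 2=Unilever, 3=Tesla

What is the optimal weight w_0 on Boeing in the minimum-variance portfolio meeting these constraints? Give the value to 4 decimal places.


0.6356

p=Σ⁻¹μ = [2.1666  0.8992  1.4457  0.6144]
q=Σ⁻¹𝟙 = [9.9316  19.0463  16.4186  11.9613]
a=μᵀp=0.664508  b=𝟙ᵀp=5.126009  c=𝟙ᵀq=57.357884  D=ac−b²=11.838820
λ₁=(c·0.164−b)/D = (57.357884·0.164−5.126009)/11.838820 = 0.361580
λ₂=(a−b·0.164)/D = (0.664508−5.126009·0.164)/11.838820 = -0.014880
w* = 0.361580·p + -0.014880·q:
  w_0 = 0.361580·2.1666 + -0.014880·9.9316 = 0.6356  (Boeing)
  w_1 = 0.361580·0.8992 + -0.014880·19.0463 = 0.0417  (Starbucks)
  w_2 = 0.361580·1.4457 + -0.014880·16.4186 = 0.2784  (Unilever)
  w_3 = 0.361580·0.6144 + -0.014880·11.9613 = 0.0442  (Tesla)
Σw_i=1.0000  μᵀw=0.1640
σ²=wᵀΣw=λ₁·μ_p+λ₂ = 0.361580·0.164 + -0.014880 = 0.044420 ≈ 0.0444


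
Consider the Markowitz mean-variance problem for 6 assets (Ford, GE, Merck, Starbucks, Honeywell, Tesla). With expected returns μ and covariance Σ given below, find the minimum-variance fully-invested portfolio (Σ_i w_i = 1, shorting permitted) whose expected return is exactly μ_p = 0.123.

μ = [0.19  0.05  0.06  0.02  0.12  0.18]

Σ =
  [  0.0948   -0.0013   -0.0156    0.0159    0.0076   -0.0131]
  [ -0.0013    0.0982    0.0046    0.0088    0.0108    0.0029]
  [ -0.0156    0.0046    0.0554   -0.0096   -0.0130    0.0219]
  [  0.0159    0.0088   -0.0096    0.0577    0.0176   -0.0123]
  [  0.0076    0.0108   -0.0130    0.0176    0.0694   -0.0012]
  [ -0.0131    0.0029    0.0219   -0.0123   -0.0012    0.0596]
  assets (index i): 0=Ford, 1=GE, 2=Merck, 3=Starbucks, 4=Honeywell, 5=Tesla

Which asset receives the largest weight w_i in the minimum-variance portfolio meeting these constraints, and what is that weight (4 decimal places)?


Tesla (0.2623)

g=Σ⁻¹μ = [2.4722  0.2275  0.8497  -0.0341  1.6473  3.2664]
h=Σ⁻¹𝟙 = [12.4856  6.1672  20.6799  15.9038  12.1847  15.1514]
a=μᵀg=1.317007  b=𝟙ᵀg=8.428910  c=𝟙ᵀh=82.572558  D=ac−b²=37.702103
λ₁=(c·0.123−b)/D = (82.572558·0.123−8.428910)/37.702103 = 0.045820
λ₂=(a−b·0.123)/D = (1.317007−8.428910·0.123)/37.702103 = 0.007433
w* = 0.045820·g + 0.007433·h:
  w_0 = 0.045820·2.4722 + 0.007433·12.4856 = 0.2061  (Ford)
  w_1 = 0.045820·0.2275 + 0.007433·6.1672 = 0.0563  (GE)
  w_2 = 0.045820·0.8497 + 0.007433·20.6799 = 0.1927  (Merck)
  w_3 = 0.045820·-0.0341 + 0.007433·15.9038 = 0.1167  (Starbucks)
  w_4 = 0.045820·1.6473 + 0.007433·12.1847 = 0.1661  (Honeywell)
  w_5 = 0.045820·3.2664 + 0.007433·15.1514 = 0.2623  (Tesla)
Σw_i=1.0000  μᵀw=0.1230
σ²=wᵀΣw=λ₁·μ_p+λ₂ = 0.045820·0.123 + 0.007433 = 0.013069 ≈ 0.0131


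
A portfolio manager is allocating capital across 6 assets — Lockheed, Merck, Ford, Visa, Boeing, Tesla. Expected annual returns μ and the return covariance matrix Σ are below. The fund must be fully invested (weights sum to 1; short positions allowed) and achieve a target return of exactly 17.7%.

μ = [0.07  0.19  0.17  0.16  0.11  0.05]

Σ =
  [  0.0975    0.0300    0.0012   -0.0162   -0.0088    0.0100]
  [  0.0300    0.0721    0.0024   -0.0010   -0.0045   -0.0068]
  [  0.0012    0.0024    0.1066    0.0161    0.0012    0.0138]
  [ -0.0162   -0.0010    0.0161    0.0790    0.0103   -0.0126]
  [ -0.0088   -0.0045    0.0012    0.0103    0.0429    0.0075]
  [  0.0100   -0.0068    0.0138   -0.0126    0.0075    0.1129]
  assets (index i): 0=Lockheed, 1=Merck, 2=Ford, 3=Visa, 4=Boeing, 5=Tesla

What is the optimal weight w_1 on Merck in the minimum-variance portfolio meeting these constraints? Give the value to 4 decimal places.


p=Σ⁻¹μ = [0.3228  2.6766  1.1975  1.6400  2.4047  0.4524]
q=Σ⁻¹𝟙 = [9.6921  11.9279  5.9316  11.9542  22.1399  7.8557]
a=μᵀp=1.284256  b=𝟙ᵀp=8.693965  c=𝟙ᵀq=69.501363  D=ac−b²=13.672525
λ₁=(c·0.177−b)/D = (69.501363·0.177−8.693965)/13.672525 = 0.263871
λ₂=(a−b·0.177)/D = (1.284256−8.693965·0.177)/13.672525 = -0.018620
w* = 0.263871·p + -0.018620·q:
  w_0 = 0.263871·0.3228 + -0.018620·9.6921 = -0.0953  (Lockheed)
  w_1 = 0.263871·2.6766 + -0.018620·11.9279 = 0.4842  (Merck)
  w_2 = 0.263871·1.1975 + -0.018620·5.9316 = 0.2056  (Ford)
  w_3 = 0.263871·1.6400 + -0.018620·11.9542 = 0.2102  (Visa)
  w_4 = 0.263871·2.4047 + -0.018620·22.1399 = 0.2223  (Boeing)
  w_5 = 0.263871·0.4524 + -0.018620·7.8557 = -0.0269  (Tesla)
Σw_i=1.0000  μᵀw=0.1770
σ²=wᵀΣw=λ₁·μ_p+λ₂ = 0.263871·0.177 + -0.018620 = 0.028086 ≈ 0.0281

0.4842


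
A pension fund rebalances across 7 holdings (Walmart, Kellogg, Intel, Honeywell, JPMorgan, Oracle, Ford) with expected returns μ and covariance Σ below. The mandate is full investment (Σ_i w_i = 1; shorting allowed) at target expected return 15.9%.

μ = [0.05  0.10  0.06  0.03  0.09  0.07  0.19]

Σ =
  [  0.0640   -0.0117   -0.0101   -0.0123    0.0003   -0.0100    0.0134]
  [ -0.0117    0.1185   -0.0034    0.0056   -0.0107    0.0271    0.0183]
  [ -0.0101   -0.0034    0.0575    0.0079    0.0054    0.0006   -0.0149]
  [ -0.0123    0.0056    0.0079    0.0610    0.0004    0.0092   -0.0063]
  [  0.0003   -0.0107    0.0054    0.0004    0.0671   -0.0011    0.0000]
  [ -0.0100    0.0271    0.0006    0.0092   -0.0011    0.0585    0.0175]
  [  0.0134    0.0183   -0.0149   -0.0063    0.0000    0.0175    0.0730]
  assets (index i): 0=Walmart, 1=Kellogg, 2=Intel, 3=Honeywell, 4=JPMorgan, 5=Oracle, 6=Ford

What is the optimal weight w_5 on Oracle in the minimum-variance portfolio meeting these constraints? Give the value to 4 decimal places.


-0.1087

g=Σ⁻¹μ = [0.7333  0.6049  1.6950  0.6099  1.2969  0.1514  2.6788]
h=Σ⁻¹𝟙 = [23.1214  7.5005  20.8050  16.8677  14.4153  11.8554  10.4343]
a=μᵀg=0.853446  b=𝟙ᵀg=7.770230  c=𝟙ᵀh=104.999660  D=ac−b²=29.235009
λ₁=(c·0.159−b)/D = (104.999660·0.159−7.770230)/29.235009 = 0.305275
λ₂=(a−b·0.159)/D = (0.853446−7.770230·0.159)/29.235009 = -0.013067
w* = 0.305275·g + -0.013067·h:
  w_0 = 0.305275·0.7333 + -0.013067·23.1214 = -0.0783  (Walmart)
  w_1 = 0.305275·0.6049 + -0.013067·7.5005 = 0.0866  (Kellogg)
  w_2 = 0.305275·1.6950 + -0.013067·20.8050 = 0.2456  (Intel)
  w_3 = 0.305275·0.6099 + -0.013067·16.8677 = -0.0342  (Honeywell)
  w_4 = 0.305275·1.2969 + -0.013067·14.4153 = 0.2075  (JPMorgan)
  w_5 = 0.305275·0.1514 + -0.013067·11.8554 = -0.1087  (Oracle)
  w_6 = 0.305275·2.6788 + -0.013067·10.4343 = 0.6814  (Ford)
Σw_i=1.0000  μᵀw=0.1590
σ²=wᵀΣw=λ₁·μ_p+λ₂ = 0.305275·0.159 + -0.013067 = 0.035471 ≈ 0.0355


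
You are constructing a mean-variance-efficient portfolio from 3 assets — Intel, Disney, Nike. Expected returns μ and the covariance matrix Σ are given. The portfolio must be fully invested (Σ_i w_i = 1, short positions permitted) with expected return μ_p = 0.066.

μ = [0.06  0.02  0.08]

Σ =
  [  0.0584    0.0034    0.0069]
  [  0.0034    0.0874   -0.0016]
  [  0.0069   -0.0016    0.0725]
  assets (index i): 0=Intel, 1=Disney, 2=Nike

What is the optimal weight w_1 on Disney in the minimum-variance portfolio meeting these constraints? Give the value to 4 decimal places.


p=Σ⁻¹μ = [0.8941  0.2128  1.0230]
q=Σ⁻¹𝟙 = [14.9876  11.0895  12.6114]
a=μᵀp=0.139747  b=𝟙ᵀp=2.129961  c=𝟙ᵀq=38.688525  D=ac−b²=0.869890
λ₁=(c·0.066−b)/D = (38.688525·0.066−2.129961)/0.869890 = 0.486822
λ₂=(a−b·0.066)/D = (0.139747−2.129961·0.066)/0.869890 = -0.000954
w* = 0.486822·p + -0.000954·q:
  w_0 = 0.486822·0.8941 + -0.000954·14.9876 = 0.4210  (Intel)
  w_1 = 0.486822·0.2128 + -0.000954·11.0895 = 0.0930  (Disney)
  w_2 = 0.486822·1.0230 + -0.000954·12.6114 = 0.4860  (Nike)
Σw_i=1.0000  μᵀw=0.0660
σ²=wᵀΣw=λ₁·μ_p+λ₂ = 0.486822·0.066 + -0.000954 = 0.031176 ≈ 0.0312

0.0930


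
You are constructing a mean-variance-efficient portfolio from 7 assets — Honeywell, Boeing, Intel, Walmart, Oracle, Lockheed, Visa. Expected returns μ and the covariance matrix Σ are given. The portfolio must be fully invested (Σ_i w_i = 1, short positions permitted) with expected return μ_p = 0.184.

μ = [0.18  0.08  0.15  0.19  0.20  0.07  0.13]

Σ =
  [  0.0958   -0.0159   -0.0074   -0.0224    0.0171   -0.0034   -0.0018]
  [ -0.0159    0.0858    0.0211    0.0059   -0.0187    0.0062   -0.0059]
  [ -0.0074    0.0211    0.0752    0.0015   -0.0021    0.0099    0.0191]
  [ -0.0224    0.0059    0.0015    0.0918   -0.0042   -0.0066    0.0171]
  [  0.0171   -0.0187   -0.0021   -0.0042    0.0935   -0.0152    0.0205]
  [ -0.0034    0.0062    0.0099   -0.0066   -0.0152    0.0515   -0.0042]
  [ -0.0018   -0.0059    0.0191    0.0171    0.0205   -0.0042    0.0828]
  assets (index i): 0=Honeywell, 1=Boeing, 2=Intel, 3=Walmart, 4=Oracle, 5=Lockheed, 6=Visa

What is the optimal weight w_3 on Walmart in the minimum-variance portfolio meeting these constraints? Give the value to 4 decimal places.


0.3266

g=Σ⁻¹μ = [2.5104  1.2041  1.5536  2.7873  2.3664  2.1615  0.3002]
h=Σ⁻¹𝟙 = [15.1265  13.6795  6.1667  14.7287  13.9190  24.1255  6.6942]
a=μᵀg=1.974427  b=𝟙ᵀg=12.883416  c=𝟙ᵀh=94.440041  D=ac−b²=20.482536
λ₁=(c·0.184−b)/D = (94.440041·0.184−12.883416)/20.482536 = 0.219385
λ₂=(a−b·0.184)/D = (1.974427−12.883416·0.184)/20.482536 = -0.019339
w* = 0.219385·g + -0.019339·h:
  w_0 = 0.219385·2.5104 + -0.019339·15.1265 = 0.2582  (Honeywell)
  w_1 = 0.219385·1.2041 + -0.019339·13.6795 = -0.0004  (Boeing)
  w_2 = 0.219385·1.5536 + -0.019339·6.1667 = 0.2216  (Intel)
  w_3 = 0.219385·2.7873 + -0.019339·14.7287 = 0.3266  (Walmart)
  w_4 = 0.219385·2.3664 + -0.019339·13.9190 = 0.2500  (Oracle)
  w_5 = 0.219385·2.1615 + -0.019339·24.1255 = 0.0076  (Lockheed)
  w_6 = 0.219385·0.3002 + -0.019339·6.6942 = -0.0636  (Visa)
Σw_i=1.0000  μᵀw=0.1840
σ²=wᵀΣw=λ₁·μ_p+λ₂ = 0.219385·0.184 + -0.019339 = 0.021027 ≈ 0.0210


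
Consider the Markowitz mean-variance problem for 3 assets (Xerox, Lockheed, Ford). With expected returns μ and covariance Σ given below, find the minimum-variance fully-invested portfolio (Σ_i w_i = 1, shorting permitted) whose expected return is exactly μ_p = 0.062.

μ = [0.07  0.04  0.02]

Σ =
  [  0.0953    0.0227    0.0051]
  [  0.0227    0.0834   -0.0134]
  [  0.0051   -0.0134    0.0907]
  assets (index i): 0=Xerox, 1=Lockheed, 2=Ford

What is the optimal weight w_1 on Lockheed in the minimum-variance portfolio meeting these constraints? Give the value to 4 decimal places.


0.2028

u=Σ⁻¹μ = [0.6402  0.3432  0.2352]
v=Σ⁻¹𝟙 = [6.9474  12.0953  12.4217]
a=μᵀu=0.063244  b=𝟙ᵀu=1.218561  c=𝟙ᵀv=31.464317  D=ac−b²=0.505044
λ₁=(c·0.062−b)/D = (31.464317·0.062−1.218561)/0.505044 = 1.449826
λ₂=(a−b·0.062)/D = (0.063244−1.218561·0.062)/0.505044 = -0.024367
w* = 1.449826·u + -0.024367·v:
  w_0 = 1.449826·0.6402 + -0.024367·6.9474 = 0.7589  (Xerox)
  w_1 = 1.449826·0.3432 + -0.024367·12.0953 = 0.2028  (Lockheed)
  w_2 = 1.449826·0.2352 + -0.024367·12.4217 = 0.0383  (Ford)
Σw_i=1.0000  μᵀw=0.0620
σ²=wᵀΣw=λ₁·μ_p+λ₂ = 1.449826·0.062 + -0.024367 = 0.065522 ≈ 0.0655


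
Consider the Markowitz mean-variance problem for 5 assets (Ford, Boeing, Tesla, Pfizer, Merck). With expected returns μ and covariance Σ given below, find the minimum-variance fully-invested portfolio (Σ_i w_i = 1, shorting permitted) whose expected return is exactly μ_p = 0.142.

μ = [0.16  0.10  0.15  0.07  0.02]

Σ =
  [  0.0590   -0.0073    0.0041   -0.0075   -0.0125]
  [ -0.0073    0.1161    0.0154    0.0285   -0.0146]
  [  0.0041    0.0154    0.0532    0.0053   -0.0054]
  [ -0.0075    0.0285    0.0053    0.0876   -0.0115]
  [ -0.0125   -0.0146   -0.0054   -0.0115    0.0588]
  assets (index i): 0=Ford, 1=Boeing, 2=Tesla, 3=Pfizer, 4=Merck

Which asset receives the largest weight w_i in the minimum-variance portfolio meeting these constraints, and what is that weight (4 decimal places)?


Ford (0.4444)

u=Σ⁻¹μ = [3.0749  0.7088  2.4480  0.8895  1.5686]
v=Σ⁻¹𝟙 = [24.6077  8.2709  16.0372  13.5925  28.4229]
a=μᵀu=1.023700  b=𝟙ᵀu=8.689839  c=𝟙ᵀv=90.931223  D=ac−b²=17.573026
λ₁=(c·0.142−b)/D = (90.931223·0.142−8.689839)/17.573026 = 0.240277
λ₂=(a−b·0.142)/D = (1.023700−8.689839·0.142)/17.573026 = -0.011965
w* = 0.240277·u + -0.011965·v:
  w_0 = 0.240277·3.0749 + -0.011965·24.6077 = 0.4444  (Ford)
  w_1 = 0.240277·0.7088 + -0.011965·8.2709 = 0.0714  (Boeing)
  w_2 = 0.240277·2.4480 + -0.011965·16.0372 = 0.3963  (Tesla)
  w_3 = 0.240277·0.8895 + -0.011965·13.5925 = 0.0511  (Pfizer)
  w_4 = 0.240277·1.5686 + -0.011965·28.4229 = 0.0368  (Merck)
Σw_i=1.0000  μᵀw=0.1420
σ²=wᵀΣw=λ₁·μ_p+λ₂ = 0.240277·0.142 + -0.011965 = 0.022155 ≈ 0.0222


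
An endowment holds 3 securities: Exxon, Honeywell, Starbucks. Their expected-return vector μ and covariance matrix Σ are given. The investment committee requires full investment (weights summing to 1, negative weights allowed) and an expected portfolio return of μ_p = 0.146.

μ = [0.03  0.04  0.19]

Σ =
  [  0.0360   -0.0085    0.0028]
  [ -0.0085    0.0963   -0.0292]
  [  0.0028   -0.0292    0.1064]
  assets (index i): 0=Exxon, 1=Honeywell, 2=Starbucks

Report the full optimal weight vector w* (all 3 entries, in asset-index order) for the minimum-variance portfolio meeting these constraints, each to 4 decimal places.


g=Σ⁻¹μ = [0.9382  1.1258  2.0700]
h=Σ⁻¹𝟙 = [30.7891  17.1316  13.2898]
a=μᵀg=0.466478  b=𝟙ᵀg=4.133992  c=𝟙ᵀh=61.210406  D=ac−b²=11.463397
λ₁=(c·0.146−b)/D = (61.210406·0.146−4.133992)/11.463397 = 0.418962
λ₂=(a−b·0.146)/D = (0.466478−4.133992·0.146)/11.463397 = -0.011959
w* = 0.418962·g + -0.011959·h:
  w_0 = 0.418962·0.9382 + -0.011959·30.7891 = 0.0249  (Exxon)
  w_1 = 0.418962·1.1258 + -0.011959·17.1316 = 0.2668  (Honeywell)
  w_2 = 0.418962·2.0700 + -0.011959·13.2898 = 0.7083  (Starbucks)
Σw_i=1.0000  μᵀw=0.1460
σ²=wᵀΣw=λ₁·μ_p+λ₂ = 0.418962·0.146 + -0.011959 = 0.049210 ≈ 0.0492

0.0249  0.2668  0.7083


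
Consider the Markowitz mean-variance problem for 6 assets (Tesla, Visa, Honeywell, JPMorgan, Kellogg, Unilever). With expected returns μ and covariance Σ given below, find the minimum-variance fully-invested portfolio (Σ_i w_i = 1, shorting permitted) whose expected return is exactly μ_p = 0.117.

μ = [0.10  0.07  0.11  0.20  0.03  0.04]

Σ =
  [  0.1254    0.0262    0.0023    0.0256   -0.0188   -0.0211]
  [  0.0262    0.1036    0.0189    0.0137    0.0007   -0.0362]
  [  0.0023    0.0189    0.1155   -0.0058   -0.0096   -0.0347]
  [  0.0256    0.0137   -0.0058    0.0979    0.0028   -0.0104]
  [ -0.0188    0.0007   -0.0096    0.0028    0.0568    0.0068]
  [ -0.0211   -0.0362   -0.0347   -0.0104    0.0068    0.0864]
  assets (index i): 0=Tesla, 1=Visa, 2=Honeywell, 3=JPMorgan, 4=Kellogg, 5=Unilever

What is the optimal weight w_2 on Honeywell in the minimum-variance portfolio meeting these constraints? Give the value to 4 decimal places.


g=Σ⁻¹μ = [0.6160  0.5421  1.5029  2.0494  0.6824  1.6371]
h=Σ⁻¹𝟙 = [10.7386  11.3883  16.2081  8.8409  20.3373  24.9411]
a=μᵀg=0.760698  b=𝟙ᵀg=7.029871  c=𝟙ᵀh=92.454278  D=ac−b²=20.910737
λ₁=(c·0.117−b)/D = (92.454278·0.117−7.029871)/20.910737 = 0.181117
λ₂=(a−b·0.117)/D = (0.760698−7.029871·0.117)/20.910737 = -0.002955
w* = 0.181117·g + -0.002955·h:
  w_0 = 0.181117·0.6160 + -0.002955·10.7386 = 0.0798  (Tesla)
  w_1 = 0.181117·0.5421 + -0.002955·11.3883 = 0.0645  (Visa)
  w_2 = 0.181117·1.5029 + -0.002955·16.2081 = 0.2243  (Honeywell)
  w_3 = 0.181117·2.0494 + -0.002955·8.8409 = 0.3451  (JPMorgan)
  w_4 = 0.181117·0.6824 + -0.002955·20.3373 = 0.0635  (Kellogg)
  w_5 = 0.181117·1.6371 + -0.002955·24.9411 = 0.2228  (Unilever)
Σw_i=1.0000  μᵀw=0.1170
σ²=wᵀΣw=λ₁·μ_p+λ₂ = 0.181117·0.117 + -0.002955 = 0.018235 ≈ 0.0182

0.2243


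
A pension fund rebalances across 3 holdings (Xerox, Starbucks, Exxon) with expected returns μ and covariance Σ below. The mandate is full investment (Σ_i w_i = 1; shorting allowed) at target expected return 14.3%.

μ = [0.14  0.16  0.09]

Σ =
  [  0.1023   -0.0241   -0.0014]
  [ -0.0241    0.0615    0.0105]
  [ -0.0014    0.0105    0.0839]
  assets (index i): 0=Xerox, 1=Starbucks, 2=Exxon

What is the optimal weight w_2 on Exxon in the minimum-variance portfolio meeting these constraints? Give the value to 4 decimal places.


0.1448

u=Σ⁻¹μ = [2.1627  3.3310  0.6919]
v=Σ⁻¹𝟙 = [14.7085  20.3827  9.6135]
a=μᵀu=0.898012  b=𝟙ᵀu=6.185633  c=𝟙ᵀv=44.704684  D=ac−b²=1.883304
λ₁=(c·0.143−b)/D = (44.704684·0.143−6.185633)/1.883304 = 0.109986
λ₂=(a−b·0.143)/D = (0.898012−6.185633·0.143)/1.883304 = 0.007151
w* = 0.109986·u + 0.007151·v:
  w_0 = 0.109986·2.1627 + 0.007151·14.7085 = 0.3430  (Xerox)
  w_1 = 0.109986·3.3310 + 0.007151·20.3827 = 0.5121  (Starbucks)
  w_2 = 0.109986·0.6919 + 0.007151·9.6135 = 0.1448  (Exxon)
Σw_i=1.0000  μᵀw=0.1430
σ²=wᵀΣw=λ₁·μ_p+λ₂ = 0.109986·0.143 + 0.007151 = 0.022879 ≈ 0.0229


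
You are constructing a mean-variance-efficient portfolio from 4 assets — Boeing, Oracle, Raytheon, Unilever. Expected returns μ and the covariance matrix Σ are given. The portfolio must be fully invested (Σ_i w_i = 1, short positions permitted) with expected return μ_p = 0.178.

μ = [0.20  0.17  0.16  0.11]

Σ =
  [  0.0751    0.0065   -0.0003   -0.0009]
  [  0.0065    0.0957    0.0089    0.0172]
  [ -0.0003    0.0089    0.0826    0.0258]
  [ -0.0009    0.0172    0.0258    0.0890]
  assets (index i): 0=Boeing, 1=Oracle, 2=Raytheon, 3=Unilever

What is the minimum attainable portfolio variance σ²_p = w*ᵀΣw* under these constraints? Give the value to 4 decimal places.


0.0300

g=Σ⁻¹μ = [2.5586  1.3560  1.6361  0.5255]
h=Σ⁻¹𝟙 = [12.7967  7.4243  9.0728  7.3005]
a=μᵀg=1.061817  b=𝟙ᵀg=6.076171  c=𝟙ᵀh=36.594265  D=ac−b²=1.936542
λ₁=(c·0.178−b)/D = (36.594265·0.178−6.076171)/1.936542 = 0.225974
λ₂=(a−b·0.178)/D = (1.061817−6.076171·0.178)/1.936542 = -0.010194
w* = 0.225974·g + -0.010194·h:
  w_0 = 0.225974·2.5586 + -0.010194·12.7967 = 0.4477  (Boeing)
  w_1 = 0.225974·1.3560 + -0.010194·7.4243 = 0.2307  (Oracle)
  w_2 = 0.225974·1.6361 + -0.010194·9.0728 = 0.2772  (Raytheon)
  w_3 = 0.225974·0.5255 + -0.010194·7.3005 = 0.0443  (Unilever)
Σw_i=1.0000  μᵀw=0.1780
σ²=wᵀΣw=λ₁·μ_p+λ₂ = 0.225974·0.178 + -0.010194 = 0.030029 ≈ 0.0300


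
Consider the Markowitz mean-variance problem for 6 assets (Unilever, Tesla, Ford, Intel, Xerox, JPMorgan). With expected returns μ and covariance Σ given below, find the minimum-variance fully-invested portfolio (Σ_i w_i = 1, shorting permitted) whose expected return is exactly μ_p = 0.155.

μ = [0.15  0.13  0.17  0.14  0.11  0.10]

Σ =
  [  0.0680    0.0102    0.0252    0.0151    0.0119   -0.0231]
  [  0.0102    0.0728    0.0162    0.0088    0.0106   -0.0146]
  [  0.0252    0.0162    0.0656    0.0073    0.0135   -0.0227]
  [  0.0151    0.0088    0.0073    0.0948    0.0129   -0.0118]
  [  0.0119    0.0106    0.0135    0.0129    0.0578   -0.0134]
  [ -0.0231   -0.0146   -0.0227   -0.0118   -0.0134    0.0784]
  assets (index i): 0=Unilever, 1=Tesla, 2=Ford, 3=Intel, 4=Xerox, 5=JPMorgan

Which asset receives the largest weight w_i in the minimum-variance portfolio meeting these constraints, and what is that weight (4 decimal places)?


g=Σ⁻¹μ = [1.7427  1.3373  2.2787  1.1150  1.2311  3.0761]
h=Σ⁻¹𝟙 = [12.9353  11.3278  12.7214  7.7957  13.8539  25.9005]
a=μᵀg=1.421772  b=𝟙ᵀg=10.780941  c=𝟙ᵀh=84.534739  D=ac−b²=3.960427
λ₁=(c·0.155−b)/D = (84.534739·0.155−10.780941)/3.960427 = 0.586286
λ₂=(a−b·0.155)/D = (1.421772−10.780941·0.155)/3.960427 = -0.062941
w* = 0.586286·g + -0.062941·h:
  w_0 = 0.586286·1.7427 + -0.062941·12.9353 = 0.2076  (Unilever)
  w_1 = 0.586286·1.3373 + -0.062941·11.3278 = 0.0711  (Tesla)
  w_2 = 0.586286·2.2787 + -0.062941·12.7214 = 0.5353  (Ford)
  w_3 = 0.586286·1.1150 + -0.062941·7.7957 = 0.1630  (Intel)
  w_4 = 0.586286·1.2311 + -0.062941·13.8539 = -0.1502  (Xerox)
  w_5 = 0.586286·3.0761 + -0.062941·25.9005 = 0.1732  (JPMorgan)
Σw_i=1.0000  μᵀw=0.1550
σ²=wᵀΣw=λ₁·μ_p+λ₂ = 0.586286·0.155 + -0.062941 = 0.027933 ≈ 0.0279

Ford (0.5353)


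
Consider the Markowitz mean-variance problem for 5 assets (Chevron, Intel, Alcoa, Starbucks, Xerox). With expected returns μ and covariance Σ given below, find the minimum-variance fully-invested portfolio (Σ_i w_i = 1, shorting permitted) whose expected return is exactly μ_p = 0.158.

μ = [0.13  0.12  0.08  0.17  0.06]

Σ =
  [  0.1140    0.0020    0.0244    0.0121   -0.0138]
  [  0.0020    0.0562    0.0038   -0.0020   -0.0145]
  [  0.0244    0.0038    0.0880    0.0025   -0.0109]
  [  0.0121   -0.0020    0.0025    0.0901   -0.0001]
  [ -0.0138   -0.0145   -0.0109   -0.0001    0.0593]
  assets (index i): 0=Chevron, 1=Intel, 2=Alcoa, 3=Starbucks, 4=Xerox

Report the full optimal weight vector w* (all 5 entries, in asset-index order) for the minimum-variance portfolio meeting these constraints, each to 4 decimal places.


p=Σ⁻¹μ = [0.9947  2.6371  0.7191  1.7940  2.0233]
q=Σ⁻¹𝟙 = [8.1173  24.0031  11.0892  10.2634  26.6773]
a=μᵀp=0.929669  b=𝟙ᵀp=8.168173  c=𝟙ᵀq=80.150292  D=ac−b²=7.794212
λ₁=(c·0.158−b)/D = (80.150292·0.158−8.168173)/7.794212 = 0.576784
λ₂=(a−b·0.158)/D = (0.929669−8.168173·0.158)/7.794212 = -0.046304
w* = 0.576784·p + -0.046304·q:
  w_0 = 0.576784·0.9947 + -0.046304·8.1173 = 0.1979  (Chevron)
  w_1 = 0.576784·2.6371 + -0.046304·24.0031 = 0.4096  (Intel)
  w_2 = 0.576784·0.7191 + -0.046304·11.0892 = -0.0987  (Alcoa)
  w_3 = 0.576784·1.7940 + -0.046304·10.2634 = 0.5595  (Starbucks)
  w_4 = 0.576784·2.0233 + -0.046304·26.6773 = -0.0683  (Xerox)
Σw_i=1.0000  μᵀw=0.1580
σ²=wᵀΣw=λ₁·μ_p+λ₂ = 0.576784·0.158 + -0.046304 = 0.044828 ≈ 0.0448

0.1979  0.4096  -0.0987  0.5595  -0.0683


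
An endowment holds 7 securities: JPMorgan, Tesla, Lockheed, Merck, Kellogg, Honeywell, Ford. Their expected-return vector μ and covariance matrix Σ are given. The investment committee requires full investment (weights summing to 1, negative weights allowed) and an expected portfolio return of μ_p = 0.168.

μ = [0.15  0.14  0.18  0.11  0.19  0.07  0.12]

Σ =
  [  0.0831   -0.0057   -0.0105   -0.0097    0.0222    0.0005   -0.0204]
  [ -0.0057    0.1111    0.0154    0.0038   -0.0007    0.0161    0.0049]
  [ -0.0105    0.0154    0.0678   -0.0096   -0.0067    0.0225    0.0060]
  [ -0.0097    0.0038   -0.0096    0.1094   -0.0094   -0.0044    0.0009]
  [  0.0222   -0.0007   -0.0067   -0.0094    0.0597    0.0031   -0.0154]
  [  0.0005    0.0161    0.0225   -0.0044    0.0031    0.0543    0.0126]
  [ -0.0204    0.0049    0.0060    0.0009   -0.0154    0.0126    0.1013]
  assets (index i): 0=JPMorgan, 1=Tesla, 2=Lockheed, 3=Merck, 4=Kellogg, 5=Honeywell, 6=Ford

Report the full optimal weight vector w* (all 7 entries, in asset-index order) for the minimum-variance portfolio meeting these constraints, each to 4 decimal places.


u=Σ⁻¹μ = [2.0302  0.8951  3.5243  1.7230  3.6744  -0.9914  2.0080]
v=Σ⁻¹𝟙 = [14.2907  5.5888  15.9202  13.3685  18.4787  6.9587  13.3611]
a=μᵀu=2.123450  b=𝟙ᵀu=12.863600  c=𝟙ᵀv=87.966668  D=ac−b²=21.320633
λ₁=(c·0.168−b)/D = (87.966668·0.168−12.863600)/21.320633 = 0.089810
λ₂=(a−b·0.168)/D = (2.123450−12.863600·0.168)/21.320633 = -0.001765
w* = 0.089810·u + -0.001765·v:
  w_0 = 0.089810·2.0302 + -0.001765·14.2907 = 0.1571  (JPMorgan)
  w_1 = 0.089810·0.8951 + -0.001765·5.5888 = 0.0705  (Tesla)
  w_2 = 0.089810·3.5243 + -0.001765·15.9202 = 0.2884  (Lockheed)
  w_3 = 0.089810·1.7230 + -0.001765·13.3685 = 0.1311  (Merck)
  w_4 = 0.089810·3.6744 + -0.001765·18.4787 = 0.2974  (Kellogg)
  w_5 = 0.089810·-0.9914 + -0.001765·6.9587 = -0.1013  (Honeywell)
  w_6 = 0.089810·2.0080 + -0.001765·13.3611 = 0.1568  (Ford)
Σw_i=1.0000  μᵀw=0.1680
σ²=wᵀΣw=λ₁·μ_p+λ₂ = 0.089810·0.168 + -0.001765 = 0.013323 ≈ 0.0133

0.1571  0.0705  0.2884  0.1311  0.2974  -0.1013  0.1568


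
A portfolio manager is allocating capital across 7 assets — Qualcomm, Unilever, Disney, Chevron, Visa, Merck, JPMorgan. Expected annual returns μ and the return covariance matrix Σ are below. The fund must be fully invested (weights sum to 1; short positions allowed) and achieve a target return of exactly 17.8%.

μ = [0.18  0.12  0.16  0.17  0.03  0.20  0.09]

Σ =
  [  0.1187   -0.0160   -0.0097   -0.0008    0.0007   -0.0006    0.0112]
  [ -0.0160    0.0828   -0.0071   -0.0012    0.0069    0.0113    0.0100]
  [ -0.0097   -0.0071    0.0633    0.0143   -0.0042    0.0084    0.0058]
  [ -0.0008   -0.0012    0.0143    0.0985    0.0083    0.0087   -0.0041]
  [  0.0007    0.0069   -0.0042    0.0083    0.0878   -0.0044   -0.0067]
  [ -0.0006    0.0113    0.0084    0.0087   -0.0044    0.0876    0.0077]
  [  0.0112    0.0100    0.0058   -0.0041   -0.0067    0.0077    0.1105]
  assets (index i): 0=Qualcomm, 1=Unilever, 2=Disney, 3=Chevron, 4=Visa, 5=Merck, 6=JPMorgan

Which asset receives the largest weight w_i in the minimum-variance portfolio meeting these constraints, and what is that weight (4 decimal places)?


g=Σ⁻¹μ = [1.9505  1.7712  2.5162  1.2346  0.2962  1.6952  0.2701]
h=Σ⁻¹𝟙 = [10.9524  12.9756  16.6015  6.6286  11.3105  7.5811  6.2975]
a=μᵀg=1.548335  b=𝟙ᵀg=9.733900  c=𝟙ᵀh=72.347089  D=ac−b²=17.268732
λ₁=(c·0.178−b)/D = (72.347089·0.178−9.733900)/17.268732 = 0.182056
λ₂=(a−b·0.178)/D = (1.548335−9.733900·0.178)/17.268732 = -0.010672
w* = 0.182056·g + -0.010672·h:
  w_0 = 0.182056·1.9505 + -0.010672·10.9524 = 0.2382  (Qualcomm)
  w_1 = 0.182056·1.7712 + -0.010672·12.9756 = 0.1840  (Unilever)
  w_2 = 0.182056·2.5162 + -0.010672·16.6015 = 0.2809  (Disney)
  w_3 = 0.182056·1.2346 + -0.010672·6.6286 = 0.1540  (Chevron)
  w_4 = 0.182056·0.2962 + -0.010672·11.3105 = -0.0668  (Visa)
  w_5 = 0.182056·1.6952 + -0.010672·7.5811 = 0.2277  (Merck)
  w_6 = 0.182056·0.2701 + -0.010672·6.2975 = -0.0180  (JPMorgan)
Σw_i=1.0000  μᵀw=0.1780
σ²=wᵀΣw=λ₁·μ_p+λ₂ = 0.182056·0.178 + -0.010672 = 0.021734 ≈ 0.0217

Disney (0.2809)
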